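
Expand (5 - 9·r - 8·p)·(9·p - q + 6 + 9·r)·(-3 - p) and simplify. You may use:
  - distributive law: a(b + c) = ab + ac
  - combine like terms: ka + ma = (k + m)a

-21·p + 219·p^2 + 15·q - 19·p·q - 90 + 27·r + 468·p·r + 153·p^2·r - 27·q·r - 9·p·q·r + 243·r^2 + 81·p·r^2 + 72·p^3 - 8·p^2·q

(5 - 9·r - 8·p)·(9·p - q + 6 + 9·r)·(-3 - p)
= (45·p - 5·q + 30 + 45·r - 81·p·r + 9·q·r - 54·r - 81·r^2 - 72·p^2 + 8·p·q - 48·p - 72·p·r)·(-3 - p)    [distributive law]
= (-3·p - 5·q + 30 - 9·r - 153·p·r + 9·q·r - 81·r^2 - 72·p^2 + 8·p·q)·(-3 - p)    [combine like terms]
= 9·p + 3·p^2 + 15·q + 5·p·q - 90 - 30·p + 27·r + 9·p·r + 459·p·r + 153·p^2·r - 27·q·r - 9·p·q·r + 243·r^2 + 81·p·r^2 + 216·p^2 + 72·p^3 - 24·p·q - 8·p^2·q    [distributive law]
= -21·p + 219·p^2 + 15·q - 19·p·q - 90 + 27·r + 468·p·r + 153·p^2·r - 27·q·r - 9·p·q·r + 243·r^2 + 81·p·r^2 + 72·p^3 - 8·p^2·q    [combine like terms]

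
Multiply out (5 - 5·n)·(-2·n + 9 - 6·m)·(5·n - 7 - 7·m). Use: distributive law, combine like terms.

(5 - 5·n)·(-2·n + 9 - 6·m)·(5·n - 7 - 7·m)
= (-10·n + 45 - 30·m + 10·n^2 - 45·n + 30·m·n)·(5·n - 7 - 7·m)    [distributive law]
= (-55·n + 45 - 30·m + 10·n^2 + 30·m·n)·(5·n - 7 - 7·m)    [combine like terms]
= -275·n^2 + 385·n + 385·m·n + 225·n - 315 - 315·m - 150·m·n + 210·m + 210·m^2 + 50·n^3 - 70·n^2 - 70·m·n^2 + 150·m·n^2 - 210·m·n - 210·m^2·n    [distributive law]
= -345·n^2 + 610·n + 25·m·n - 315 - 105·m + 210·m^2 + 50·n^3 + 80·m·n^2 - 210·m^2·n    [combine like terms]

-345·n^2 + 610·n + 25·m·n - 315 - 105·m + 210·m^2 + 50·n^3 + 80·m·n^2 - 210·m^2·n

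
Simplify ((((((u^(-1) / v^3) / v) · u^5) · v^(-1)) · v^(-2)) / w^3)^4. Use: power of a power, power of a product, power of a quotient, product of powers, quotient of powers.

((((((u^(-1) / v^3) / v) · u^5) · v^(-1)) · v^(-2)) / w^3)^4
= ((((((u^(-1) / v^3) / v) · u^5) · v^(-1)) · v^(-2))^4) / ((w^3)^4)    [power of a quotient]
= ((((((u^(-1) / v^3) / v) · u^5) · v^(-1))^4) · ((v^(-2))^4)) / ((w^3)^4)    [power of a product]
= ((((((u^(-1) / v^3) / v) · u^5)^4) · ((v^(-1))^4)) · ((v^(-2))^4)) / ((w^3)^4)    [power of a product]
= ((((((u^(-1) / v^3) / v)^4) · ((u^5)^4)) · ((v^(-1))^4)) · ((v^(-2))^4)) / ((w^3)^4)    [power of a product]
= ((((((u^(-1) / v^3)^4) / (v^4)) · ((u^5)^4)) · ((v^(-1))^4)) · ((v^(-2))^4)) / ((w^3)^4)    [power of a quotient]
= (((((((u^(-1))^4) / ((v^3)^4)) / (v^4)) · ((u^5)^4)) · ((v^(-1))^4)) · ((v^(-2))^4)) / ((w^3)^4)    [power of a quotient]
= (((((u^(-4) / ((v^3)^4)) / (v^4)) · ((u^5)^4)) · ((v^(-1))^4)) · ((v^(-2))^4)) / ((w^3)^4)    [power of a power]
= (((((u^(-4) / v^12) / (v^4)) · ((u^5)^4)) · ((v^(-1))^4)) · ((v^(-2))^4)) / ((w^3)^4)    [power of a power]
= (((((u^(-4) / v^12) / v^4) · u^20) · ((v^(-1))^4)) · ((v^(-2))^4)) / ((w^3)^4)    [power of a power]
= (((((u^(-4) / v^12) / v^4) · u^20) · v^(-4)) · ((v^(-2))^4)) / ((w^3)^4)    [power of a power]
= (((((u^(-4) / v^12) / v^4) · u^20) · v^(-4)) · v^(-8)) / ((w^3)^4)    [power of a power]
= (((((u^(-4) / v^12) / v^4) · u^20) · v^(-4)) · v^(-8)) / w^12    [power of a power]
= u^16v^(-28)w^(-12)    [quotient of powers; product of powers]

u^16v^(-28)w^(-12)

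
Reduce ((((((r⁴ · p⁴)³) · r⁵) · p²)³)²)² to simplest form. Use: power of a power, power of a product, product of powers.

((((((r⁴ · p⁴)³) · r⁵) · p²)³)²)²
= (((((r⁴ · p⁴)³) · r⁵) · p²)³)⁴    [power of a power]
= ((((r⁴ · p⁴)³) · r⁵) · p²)¹²    [power of a power]
= ((((r⁴ · p⁴)³) · r⁵)¹²) · ((p²)¹²)    [power of a product]
= ((((r⁴ · p⁴)³)¹²) · ((r⁵)¹²)) · ((p²)¹²)    [power of a product]
= (((r⁴ · p⁴)³⁶) · ((r⁵)¹²)) · ((p²)¹²)    [power of a power]
= ((((r⁴)³⁶) · ((p⁴)³⁶)) · ((r⁵)¹²)) · ((p²)¹²)    [power of a product]
= ((r¹⁴⁴ · ((p⁴)³⁶)) · ((r⁵)¹²)) · ((p²)¹²)    [power of a power]
= ((r¹⁴⁴ · p¹⁴⁴) · ((r⁵)¹²)) · ((p²)¹²)    [power of a power]
= ((r¹⁴⁴ · p¹⁴⁴) · r⁶⁰) · ((p²)¹²)    [power of a power]
= ((r¹⁴⁴ · p¹⁴⁴) · r⁶⁰) · p²⁴    [power of a power]
= p¹⁶⁸r²⁰⁴    [product of powers]

p¹⁶⁸r²⁰⁴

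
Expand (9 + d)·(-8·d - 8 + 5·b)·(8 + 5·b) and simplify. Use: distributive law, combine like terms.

(9 + d)·(-8·d - 8 + 5·b)·(8 + 5·b)
= (-72·d - 72 + 45·b - 8·d² - 8·d + 5·b·d)·(8 + 5·b)    [distributive law]
= (-80·d - 72 + 45·b - 8·d² + 5·b·d)·(8 + 5·b)    [combine like terms]
= -640·d - 400·b·d - 576 - 360·b + 360·b + 225·b² - 64·d² - 40·b·d² + 40·b·d + 25·b²·d    [distributive law]
= -640·d - 360·b·d - 576 + 225·b² - 64·d² - 40·b·d² + 25·b²·d    [combine like terms]

-640·d - 360·b·d - 576 + 225·b² - 64·d² - 40·b·d² + 25·b²·d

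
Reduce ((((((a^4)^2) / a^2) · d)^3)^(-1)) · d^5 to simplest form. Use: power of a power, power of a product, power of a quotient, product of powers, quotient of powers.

a^(-18)d^2

((((((a^4)^2) / a^2) · d)^3)^(-1)) · d^5
= (((((a^4)^2) / a^2) · d)^(-3)) · d^5    [power of a power]
= (((((a^4)^2) / a^2)^(-3)) · (d^(-3))) · d^5    [power of a product]
= (((((a^4)^2)^(-3)) / ((a^2)^(-3))) · (d^(-3))) · d^5    [power of a quotient]
= ((((a^4)^(-6)) / ((a^2)^(-3))) · (d^(-3))) · d^5    [power of a power]
= (((a^(-24)) / ((a^2)^(-3))) · (d^(-3))) · d^5    [power of a power]
= ((a^(-24) / a^(-6)) · (d^(-3))) · d^5    [power of a power]
= (a^(-18) · (d^(-3))) · d^5    [quotient of powers]
= a^(-18)d^2    [product of powers]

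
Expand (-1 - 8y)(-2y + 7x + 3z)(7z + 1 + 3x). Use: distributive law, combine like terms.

-10yz + 2y - 50xy - 58xz - 7x - 21x^2 - 21z^2 - 3z + 112y^2z + 16y^2 + 48xy^2 - 464xyz - 168x^2y - 168yz^2

(-1 - 8y)(-2y + 7x + 3z)(7z + 1 + 3x)
= (2y - 7x - 3z + 16y^2 - 56xy - 24yz)(7z + 1 + 3x)    [distributive law]
= 14yz + 2y + 6xy - 49xz - 7x - 21x^2 - 21z^2 - 3z - 9xz + 112y^2z + 16y^2 + 48xy^2 - 392xyz - 56xy - 168x^2y - 168yz^2 - 24yz - 72xyz    [distributive law]
= -10yz + 2y - 50xy - 58xz - 7x - 21x^2 - 21z^2 - 3z + 112y^2z + 16y^2 + 48xy^2 - 464xyz - 168x^2y - 168yz^2    [combine like terms]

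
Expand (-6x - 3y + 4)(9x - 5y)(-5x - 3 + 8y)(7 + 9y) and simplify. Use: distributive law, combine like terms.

1890x³ + 2430x³y - 126x² - 3291x²y - 4023x²y² + 1681xy + 3054xy² - 459xy³ - 895y² - 1005y³ + 1080y⁴ - 756x + 420y

(-6x - 3y + 4)(9x - 5y)(-5x - 3 + 8y)(7 + 9y)
= (-54x² + 30xy - 27xy + 15y² + 36x - 20y)(-5x - 3 + 8y)(7 + 9y)    [distributive law]
= (-54x² + 3xy + 15y² + 36x - 20y)(-5x - 3 + 8y)(7 + 9y)    [combine like terms]
= (270x³ + 162x² - 432x²y - 15x²y - 9xy + 24xy² - 75xy² - 45y² + 120y³ - 180x² - 108x + 288xy + 100xy + 60y - 160y²)(7 + 9y)    [distributive law]
= (270x³ - 18x² - 447x²y + 379xy - 51xy² - 205y² + 120y³ - 108x + 60y)(7 + 9y)    [combine like terms]
= 1890x³ + 2430x³y - 126x² - 162x²y - 3129x²y - 4023x²y² + 2653xy + 3411xy² - 357xy² - 459xy³ - 1435y² - 1845y³ + 840y³ + 1080y⁴ - 756x - 972xy + 420y + 540y²    [distributive law]
= 1890x³ + 2430x³y - 126x² - 3291x²y - 4023x²y² + 1681xy + 3054xy² - 459xy³ - 895y² - 1005y³ + 1080y⁴ - 756x + 420y    [combine like terms]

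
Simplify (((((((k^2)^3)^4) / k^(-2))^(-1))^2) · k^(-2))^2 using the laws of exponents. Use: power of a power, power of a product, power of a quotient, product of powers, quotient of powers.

(((((((k^2)^3)^4) / k^(-2))^(-1))^2) · k^(-2))^2
= (((((((k^2)^3)^4) / k^(-2))^(-1))^2)^2) · ((k^(-2))^2)    [power of a product]
= ((((((k^2)^3)^4) / k^(-2))^(-1))^4) · ((k^(-2))^2)    [power of a power]
= (((((k^2)^3)^4) / k^(-2))^(-4)) · ((k^(-2))^2)    [power of a power]
= (((((k^2)^3)^4)^(-4)) / ((k^(-2))^(-4))) · ((k^(-2))^2)    [power of a quotient]
= ((((k^2)^3)^(-16)) / ((k^(-2))^(-4))) · ((k^(-2))^2)    [power of a power]
= (((k^2)^(-48)) / ((k^(-2))^(-4))) · ((k^(-2))^2)    [power of a power]
= (k^(-96) / ((k^(-2))^(-4))) · ((k^(-2))^2)    [power of a power]
= (k^(-96) / k^8) · ((k^(-2))^2)    [power of a power]
= k^(-104) · ((k^(-2))^2)    [quotient of powers]
= k^(-104) · k^(-4)    [power of a power]
= k^(-108)    [product of powers]

k^(-108)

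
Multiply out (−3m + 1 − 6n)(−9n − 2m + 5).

(−3m + 1 − 6n)(−9n − 2m + 5)
= 27mn + 6m² − 15m − 9n − 2m + 5 + 54n² + 12mn − 30n    [distributive law]
= 39mn + 6m² − 17m − 39n + 5 + 54n²    [combine like terms]

39mn + 6m² − 17m − 39n + 5 + 54n²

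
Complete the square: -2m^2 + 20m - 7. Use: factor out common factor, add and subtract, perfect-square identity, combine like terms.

-2(m - 5)^2 + 43

-2m^2 + 20m - 7
= -2(m^2 - 10m) - 7    [factor out -2 from the m-terms]
= -2(m^2 - 10m + 25 - 25) - 7    [add and subtract 25 inside the bracket]
= -2(m - 5)^2 + 50 - 7    [perfect-square identity]
= -2(m - 5)^2 + 43    [combine constants]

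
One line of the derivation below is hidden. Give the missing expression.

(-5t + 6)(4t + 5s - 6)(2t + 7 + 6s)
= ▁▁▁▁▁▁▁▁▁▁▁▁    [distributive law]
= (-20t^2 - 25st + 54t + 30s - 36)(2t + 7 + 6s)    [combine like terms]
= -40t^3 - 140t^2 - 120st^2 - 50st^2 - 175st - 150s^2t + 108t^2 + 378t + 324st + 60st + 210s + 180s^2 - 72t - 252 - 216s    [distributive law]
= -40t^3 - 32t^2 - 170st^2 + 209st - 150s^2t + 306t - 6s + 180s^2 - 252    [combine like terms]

By distributive law:

(-20t^2 - 25st + 30t + 24t + 30s - 36)(2t + 7 + 6s)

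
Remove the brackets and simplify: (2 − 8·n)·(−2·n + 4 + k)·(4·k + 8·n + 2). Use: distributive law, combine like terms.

(2 − 8·n)·(−2·n + 4 + k)·(4·k + 8·n + 2)
= (−4·n + 8 + 2·k + 16·n² − 32·n − 8·k·n)·(4·k + 8·n + 2)    [distributive law]
= (−36·n + 8 + 2·k + 16·n² − 8·k·n)·(4·k + 8·n + 2)    [combine like terms]
= −144·k·n − 288·n² − 72·n + 32·k + 64·n + 16 + 8·k² + 16·k·n + 4·k + 64·k·n² + 128·n³ + 32·n² − 32·k²·n − 64·k·n² − 16·k·n    [distributive law]
= −144·k·n − 256·n² − 8·n + 36·k + 16 + 8·k² + 128·n³ − 32·k²·n    [combine like terms]

−144·k·n − 256·n² − 8·n + 36·k + 16 + 8·k² + 128·n³ − 32·k²·n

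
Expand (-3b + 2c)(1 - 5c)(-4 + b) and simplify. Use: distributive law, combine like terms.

(-3b + 2c)(1 - 5c)(-4 + b)
= (-3b + 15bc + 2c - 10c^2)(-4 + b)    [distributive law]
= 12b - 3b^2 - 60bc + 15b^2c - 8c + 2bc + 40c^2 - 10bc^2    [distributive law]
= 12b - 3b^2 - 58bc + 15b^2c - 8c + 40c^2 - 10bc^2    [combine like terms]

12b - 3b^2 - 58bc + 15b^2c - 8c + 40c^2 - 10bc^2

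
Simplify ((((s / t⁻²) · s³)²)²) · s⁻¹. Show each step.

s¹⁵t⁸

((((s / t⁻²) · s³)²)²) · s⁻¹
= (((s / t⁻²) · s³)⁴) · s⁻¹    [power of a power]
= (((s / t⁻²)⁴) · ((s³)⁴)) · s⁻¹    [power of a product]
= (((s⁴) / ((t⁻²)⁴)) · ((s³)⁴)) · s⁻¹    [power of a quotient]
= ((s⁴ / t⁻⁸) · ((s³)⁴)) · s⁻¹    [power of a power]
= ((s⁴ / t⁻⁸) · s¹²) · s⁻¹    [power of a power]
= s¹⁵t⁸    [quotient of powers; product of powers]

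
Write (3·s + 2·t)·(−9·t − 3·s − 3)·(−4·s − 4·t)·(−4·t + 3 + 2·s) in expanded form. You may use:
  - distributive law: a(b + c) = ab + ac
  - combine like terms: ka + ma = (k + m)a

−264·s^2·t^2 + 480·s^2·t + 192·s^3·t − 672·s·t^3 + 420·s·t^2 + 180·s^3 + 72·s^4 + 108·s^2 + 180·s·t − 288·t^4 + 120·t^3 + 72·t^2

(3·s + 2·t)·(−9·t − 3·s − 3)·(−4·s − 4·t)·(−4·t + 3 + 2·s)
= (−27·s·t − 9·s^2 − 9·s − 18·t^2 − 6·s·t − 6·t)·(−4·s − 4·t)·(−4·t + 3 + 2·s)    [distributive law]
= (−33·s·t − 9·s^2 − 9·s − 18·t^2 − 6·t)·(−4·s − 4·t)·(−4·t + 3 + 2·s)    [combine like terms]
= (132·s^2·t + 132·s·t^2 + 36·s^3 + 36·s^2·t + 36·s^2 + 36·s·t + 72·s·t^2 + 72·t^3 + 24·s·t + 24·t^2)·(−4·t + 3 + 2·s)    [distributive law]
= (168·s^2·t + 204·s·t^2 + 36·s^3 + 36·s^2 + 60·s·t + 72·t^3 + 24·t^2)·(−4·t + 3 + 2·s)    [combine like terms]
= −672·s^2·t^2 + 504·s^2·t + 336·s^3·t − 816·s·t^3 + 612·s·t^2 + 408·s^2·t^2 − 144·s^3·t + 108·s^3 + 72·s^4 − 144·s^2·t + 108·s^2 + 72·s^3 − 240·s·t^2 + 180·s·t + 120·s^2·t − 288·t^4 + 216·t^3 + 144·s·t^3 − 96·t^3 + 72·t^2 + 48·s·t^2    [distributive law]
= −264·s^2·t^2 + 480·s^2·t + 192·s^3·t − 672·s·t^3 + 420·s·t^2 + 180·s^3 + 72·s^4 + 108·s^2 + 180·s·t − 288·t^4 + 120·t^3 + 72·t^2    [combine like terms]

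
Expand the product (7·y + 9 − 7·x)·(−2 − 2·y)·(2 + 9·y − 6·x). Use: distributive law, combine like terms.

−226·y − 316·y^2 + 346·x·y − 126·y^3 + 210·x·y^2 − 36 + 136·x − 84·x^2 − 84·x^2·y

(7·y + 9 − 7·x)·(−2 − 2·y)·(2 + 9·y − 6·x)
= (−14·y − 14·y^2 − 18 − 18·y + 14·x + 14·x·y)·(2 + 9·y − 6·x)    [distributive law]
= (−32·y − 14·y^2 − 18 + 14·x + 14·x·y)·(2 + 9·y − 6·x)    [combine like terms]
= −64·y − 288·y^2 + 192·x·y − 28·y^2 − 126·y^3 + 84·x·y^2 − 36 − 162·y + 108·x + 28·x + 126·x·y − 84·x^2 + 28·x·y + 126·x·y^2 − 84·x^2·y    [distributive law]
= −226·y − 316·y^2 + 346·x·y − 126·y^3 + 210·x·y^2 − 36 + 136·x − 84·x^2 − 84·x^2·y    [combine like terms]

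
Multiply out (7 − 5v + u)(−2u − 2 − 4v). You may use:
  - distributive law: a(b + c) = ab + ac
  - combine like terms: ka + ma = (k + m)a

−16u − 14 − 18v + 6uv + 20v² − 2u²

(7 − 5v + u)(−2u − 2 − 4v)
= −14u − 14 − 28v + 10uv + 10v + 20v² − 2u² − 2u − 4uv    [distributive law]
= −16u − 14 − 18v + 6uv + 20v² − 2u²    [combine like terms]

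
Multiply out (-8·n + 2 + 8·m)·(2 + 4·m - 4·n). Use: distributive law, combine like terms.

(-8·n + 2 + 8·m)·(2 + 4·m - 4·n)
= -16·n - 32·m·n + 32·n^2 + 4 + 8·m - 8·n + 16·m + 32·m^2 - 32·m·n    [distributive law]
= -24·n - 64·m·n + 32·n^2 + 4 + 24·m + 32·m^2    [combine like terms]

-24·n - 64·m·n + 32·n^2 + 4 + 24·m + 32·m^2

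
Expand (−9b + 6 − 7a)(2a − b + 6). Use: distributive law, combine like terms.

(−9b + 6 − 7a)(2a − b + 6)
= −18ab + 9b^2 − 54b + 12a − 6b + 36 − 14a^2 + 7ab − 42a    [distributive law]
= −11ab + 9b^2 − 60b − 30a + 36 − 14a^2    [combine like terms]

−11ab + 9b^2 − 60b − 30a + 36 − 14a^2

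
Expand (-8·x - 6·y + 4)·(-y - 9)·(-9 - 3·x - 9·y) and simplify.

(-8·x - 6·y + 4)·(-y - 9)·(-9 - 3·x - 9·y)
= (8·x·y + 72·x + 6·y^2 + 54·y - 4·y - 36)·(-9 - 3·x - 9·y)    [distributive law]
= (8·x·y + 72·x + 6·y^2 + 50·y - 36)·(-9 - 3·x - 9·y)    [combine like terms]
= -72·x·y - 24·x^2·y - 72·x·y^2 - 648·x - 216·x^2 - 648·x·y - 54·y^2 - 18·x·y^2 - 54·y^3 - 450·y - 150·x·y - 450·y^2 + 324 + 108·x + 324·y    [distributive law]
= -870·x·y - 24·x^2·y - 90·x·y^2 - 540·x - 216·x^2 - 504·y^2 - 54·y^3 - 126·y + 324    [combine like terms]

-870·x·y - 24·x^2·y - 90·x·y^2 - 540·x - 216·x^2 - 504·y^2 - 54·y^3 - 126·y + 324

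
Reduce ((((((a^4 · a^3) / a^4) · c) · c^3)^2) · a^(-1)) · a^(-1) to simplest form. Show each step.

a^4c^8

((((((a^4 · a^3) / a^4) · c) · c^3)^2) · a^(-1)) · a^(-1)
= ((((((a^4 · a^3) / a^4) · c)^2) · ((c^3)^2)) · a^(-1)) · a^(-1)    [power of a product]
= ((((((a^4 · a^3) / a^4)^2) · (c^2)) · ((c^3)^2)) · a^(-1)) · a^(-1)    [power of a product]
= ((((((a^4 · a^3)^2) / ((a^4)^2)) · (c^2)) · ((c^3)^2)) · a^(-1)) · a^(-1)    [power of a quotient]
= (((((((a^4)^2) · ((a^3)^2)) / ((a^4)^2)) · (c^2)) · ((c^3)^2)) · a^(-1)) · a^(-1)    [power of a product]
= (((((a^8 · ((a^3)^2)) / ((a^4)^2)) · (c^2)) · ((c^3)^2)) · a^(-1)) · a^(-1)    [power of a power]
= (((((a^8 · a^6) / ((a^4)^2)) · (c^2)) · ((c^3)^2)) · a^(-1)) · a^(-1)    [power of a power]
= ((((a^14 / ((a^4)^2)) · (c^2)) · ((c^3)^2)) · a^(-1)) · a^(-1)    [product of powers]
= ((((a^14 / a^8) · (c^2)) · ((c^3)^2)) · a^(-1)) · a^(-1)    [power of a power]
= (((a^6 · (c^2)) · ((c^3)^2)) · a^(-1)) · a^(-1)    [quotient of powers]
= (((a^6 · c^2) · c^6) · a^(-1)) · a^(-1)    [power of a power]
= a^4c^8    [product of powers]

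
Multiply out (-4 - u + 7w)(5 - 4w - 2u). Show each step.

-20 + 51w + 3u - 10uw + 2u² - 28w²

(-4 - u + 7w)(5 - 4w - 2u)
= -20 + 16w + 8u - 5u + 4uw + 2u² + 35w - 28w² - 14uw    [distributive law]
= -20 + 51w + 3u - 10uw + 2u² - 28w²    [combine like terms]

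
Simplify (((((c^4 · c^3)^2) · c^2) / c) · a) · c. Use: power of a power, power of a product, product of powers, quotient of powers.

ac^16

(((((c^4 · c^3)^2) · c^2) / c) · a) · c
= ((((((c^4)^2) · ((c^3)^2)) · c^2) / c) · a) · c    [power of a product]
= ((((c^8 · ((c^3)^2)) · c^2) / c) · a) · c    [power of a power]
= ((((c^8 · c^6) · c^2) / c) · a) · c    [power of a power]
= (((c^14 · c^2) / c) · a) · c    [product of powers]
= ((c^16 / c) · a) · c    [product of powers]
= (c^15 · a) · c    [quotient of powers]
= ac^16    [product of powers]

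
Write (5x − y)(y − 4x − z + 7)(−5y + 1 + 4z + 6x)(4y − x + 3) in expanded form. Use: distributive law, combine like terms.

(5x − y)(y − 4x − z + 7)(−5y + 1 + 4z + 6x)(4y − x + 3)
= (5xy − 20x² − 5xz + 35x − y² + 4xy + yz − 7y)(−5y + 1 + 4z + 6x)(4y − x + 3)    [distributive law]
= (9xy − 20x² − 5xz + 35x − y² + yz − 7y)(−5y + 1 + 4z + 6x)(4y − x + 3)    [combine like terms]
= (−45xy² + 9xy + 36xyz + 54x²y + 100x²y − 20x² − 80x²z − 120x³ + 25xyz − 5xz − 20xz² − 30x²z − 175xy + 35x + 140xz + 210x² + 5y³ − y² − 4y²z − 6xy² − 5y²z + yz + 4yz² + 6xyz + 35y² − 7y − 28yz − 42xy)(4y − x + 3)    [distributive law]
= (−51xy² − 208xy + 67xyz + 154x²y + 190x² − 110x²z − 120x³ + 135xz − 20xz² + 35x + 5y³ + 34y² − 9y²z − 27yz + 4yz² − 7y)(4y − x + 3)    [combine like terms]
= −204xy³ + 51x²y² − 153xy² − 832xy² + 208x²y − 624xy + 268xy²z − 67x²yz + 201xyz + 616x²y² − 154x³y + 462x²y + 760x²y − 190x³ + 570x² − 440x²yz + 110x³z − 330x²z − 480x³y + 120x⁴ − 360x³ + 540xyz − 135x²z + 405xz − 80xyz² + 20x²z² − 60xz² + 140xy − 35x² + 105x + 20y⁴ − 5xy³ + 15y³ + 136y³ − 34xy² + 102y² − 36y³z + 9xy²z − 27y²z − 108y²z + 27xyz − 81yz + 16y²z² − 4xyz² + 12yz² − 28y² + 7xy − 21y    [distributive law]
= −209xy³ + 667x²y² − 1019xy² + 1430x²y − 477xy + 277xy²z − 507x²yz + 768xyz − 634x³y − 550x³ + 535x² + 110x³z − 465x²z + 120x⁴ + 405xz − 84xyz² + 20x²z² − 60xz² + 105x + 20y⁴ + 151y³ + 74y² − 36y³z − 135y²z − 81yz + 16y²z² + 12yz² − 21y    [combine like terms]

−209xy³ + 667x²y² − 1019xy² + 1430x²y − 477xy + 277xy²z − 507x²yz + 768xyz − 634x³y − 550x³ + 535x² + 110x³z − 465x²z + 120x⁴ + 405xz − 84xyz² + 20x²z² − 60xz² + 105x + 20y⁴ + 151y³ + 74y² − 36y³z − 135y²z − 81yz + 16y²z² + 12yz² − 21y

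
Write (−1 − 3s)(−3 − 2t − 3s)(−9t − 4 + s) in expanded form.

(−1 − 3s)(−3 − 2t − 3s)(−9t − 4 + s)
= (3 + 2t + 3s + 9s + 6st + 9s^2)(−9t − 4 + s)    [distributive law]
= (3 + 2t + 12s + 6st + 9s^2)(−9t − 4 + s)    [combine like terms]
= −27t − 12 + 3s − 18t^2 − 8t + 2st − 108st − 48s + 12s^2 − 54st^2 − 24st + 6s^2t − 81s^2t − 36s^2 + 9s^3    [distributive law]
= −35t − 12 − 45s − 18t^2 − 130st − 24s^2 − 54st^2 − 75s^2t + 9s^3    [combine like terms]

−35t − 12 − 45s − 18t^2 − 130st − 24s^2 − 54st^2 − 75s^2t + 9s^3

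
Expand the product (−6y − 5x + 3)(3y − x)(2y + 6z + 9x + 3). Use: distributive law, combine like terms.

−36y^3 − 108y^2z − 180xy^2 − 36y^2 − 54xyz − 71x^2y + 48xy + 30x^2z + 45x^3 − 12x^2 + 54yz + 27y − 18xz − 9x

(−6y − 5x + 3)(3y − x)(2y + 6z + 9x + 3)
= (−18y^2 + 6xy − 15xy + 5x^2 + 9y − 3x)(2y + 6z + 9x + 3)    [distributive law]
= (−18y^2 − 9xy + 5x^2 + 9y − 3x)(2y + 6z + 9x + 3)    [combine like terms]
= −36y^3 − 108y^2z − 162xy^2 − 54y^2 − 18xy^2 − 54xyz − 81x^2y − 27xy + 10x^2y + 30x^2z + 45x^3 + 15x^2 + 18y^2 + 54yz + 81xy + 27y − 6xy − 18xz − 27x^2 − 9x    [distributive law]
= −36y^3 − 108y^2z − 180xy^2 − 36y^2 − 54xyz − 71x^2y + 48xy + 30x^2z + 45x^3 − 12x^2 + 54yz + 27y − 18xz − 9x    [combine like terms]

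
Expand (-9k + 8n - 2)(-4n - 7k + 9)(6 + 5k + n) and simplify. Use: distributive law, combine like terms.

213kn - 37k^2n - 180kn^2 + 43k^2 + 315k^3 - 492k - 112n^2 - 32n^3 + 462n - 108

(-9k + 8n - 2)(-4n - 7k + 9)(6 + 5k + n)
= (36kn + 63k^2 - 81k - 32n^2 - 56kn + 72n + 8n + 14k - 18)(6 + 5k + n)    [distributive law]
= (-20kn + 63k^2 - 67k - 32n^2 + 80n - 18)(6 + 5k + n)    [combine like terms]
= -120kn - 100k^2n - 20kn^2 + 378k^2 + 315k^3 + 63k^2n - 402k - 335k^2 - 67kn - 192n^2 - 160kn^2 - 32n^3 + 480n + 400kn + 80n^2 - 108 - 90k - 18n    [distributive law]
= 213kn - 37k^2n - 180kn^2 + 43k^2 + 315k^3 - 492k - 112n^2 - 32n^3 + 462n - 108    [combine like terms]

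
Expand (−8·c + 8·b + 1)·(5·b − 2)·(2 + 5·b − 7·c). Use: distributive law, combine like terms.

77·b·c − 480·b^2·c + 280·b·c^2 + 46·c − 112·c^2 + 25·b^2 + 200·b^3 − 32·b − 4

(−8·c + 8·b + 1)·(5·b − 2)·(2 + 5·b − 7·c)
= (−40·b·c + 16·c + 40·b^2 − 16·b + 5·b − 2)·(2 + 5·b − 7·c)    [distributive law]
= (−40·b·c + 16·c + 40·b^2 − 11·b − 2)·(2 + 5·b − 7·c)    [combine like terms]
= −80·b·c − 200·b^2·c + 280·b·c^2 + 32·c + 80·b·c − 112·c^2 + 80·b^2 + 200·b^3 − 280·b^2·c − 22·b − 55·b^2 + 77·b·c − 4 − 10·b + 14·c    [distributive law]
= 77·b·c − 480·b^2·c + 280·b·c^2 + 46·c − 112·c^2 + 25·b^2 + 200·b^3 − 32·b − 4    [combine like terms]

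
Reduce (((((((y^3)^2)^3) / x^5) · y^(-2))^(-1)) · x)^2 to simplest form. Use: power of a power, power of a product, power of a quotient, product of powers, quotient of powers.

(((((((y^3)^2)^3) / x^5) · y^(-2))^(-1)) · x)^2
= (((((((y^3)^2)^3) / x^5) · y^(-2))^(-1))^2) · (x^2)    [power of a product]
= ((((((y^3)^2)^3) / x^5) · y^(-2))^(-2)) · (x^2)    [power of a power]
= ((((((y^3)^2)^3) / x^5)^(-2)) · ((y^(-2))^(-2))) · (x^2)    [power of a product]
= ((((((y^3)^2)^3)^(-2)) / ((x^5)^(-2))) · ((y^(-2))^(-2))) · (x^2)    [power of a quotient]
= (((((y^3)^2)^(-6)) / ((x^5)^(-2))) · ((y^(-2))^(-2))) · (x^2)    [power of a power]
= ((((y^3)^(-12)) / ((x^5)^(-2))) · ((y^(-2))^(-2))) · (x^2)    [power of a power]
= ((y^(-36) / ((x^5)^(-2))) · ((y^(-2))^(-2))) · (x^2)    [power of a power]
= ((y^(-36) / x^(-10)) · ((y^(-2))^(-2))) · (x^2)    [power of a power]
= ((y^(-36) / x^(-10)) · y^4) · (x^2)    [power of a power]
= x^12y^(-32)    [quotient of powers; product of powers]

x^12y^(-32)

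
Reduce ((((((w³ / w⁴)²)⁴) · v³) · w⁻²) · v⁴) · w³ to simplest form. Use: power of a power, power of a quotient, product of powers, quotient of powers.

((((((w³ / w⁴)²)⁴) · v³) · w⁻²) · v⁴) · w³
= (((((w³ / w⁴)⁸) · v³) · w⁻²) · v⁴) · w³    [power of a power]
= ((((((w³)⁸) / ((w⁴)⁸)) · v³) · w⁻²) · v⁴) · w³    [power of a quotient]
= ((((w²⁴ / ((w⁴)⁸)) · v³) · w⁻²) · v⁴) · w³    [power of a power]
= ((((w²⁴ / w³²) · v³) · w⁻²) · v⁴) · w³    [power of a power]
= (((w⁻⁸ · v³) · w⁻²) · v⁴) · w³    [quotient of powers]
= v⁷·w⁻⁷    [product of powers]

v⁷·w⁻⁷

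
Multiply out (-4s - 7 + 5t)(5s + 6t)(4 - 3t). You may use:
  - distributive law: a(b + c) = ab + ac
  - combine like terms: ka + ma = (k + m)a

-80s^2 + 60s^2t + 109st - 3st^2 - 140s - 168t + 246t^2 - 90t^3

(-4s - 7 + 5t)(5s + 6t)(4 - 3t)
= (-20s^2 - 24st - 35s - 42t + 25st + 30t^2)(4 - 3t)    [distributive law]
= (-20s^2 + st - 35s - 42t + 30t^2)(4 - 3t)    [combine like terms]
= -80s^2 + 60s^2t + 4st - 3st^2 - 140s + 105st - 168t + 126t^2 + 120t^2 - 90t^3    [distributive law]
= -80s^2 + 60s^2t + 109st - 3st^2 - 140s - 168t + 246t^2 - 90t^3    [combine like terms]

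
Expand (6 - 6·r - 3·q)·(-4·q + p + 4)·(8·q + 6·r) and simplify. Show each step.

(6 - 6·r - 3·q)·(-4·q + p + 4)·(8·q + 6·r)
= (-24·q + 6·p + 24 + 24·q·r - 6·p·r - 24·r + 12·q² - 3·p·q - 12·q)·(8·q + 6·r)    [distributive law]
= (-36·q + 6·p + 24 + 24·q·r - 6·p·r - 24·r + 12·q² - 3·p·q)·(8·q + 6·r)    [combine like terms]
= -288·q² - 216·q·r + 48·p·q + 36·p·r + 192·q + 144·r + 192·q²·r + 144·q·r² - 48·p·q·r - 36·p·r² - 192·q·r - 144·r² + 96·q³ + 72·q²·r - 24·p·q² - 18·p·q·r    [distributive law]
= -288·q² - 408·q·r + 48·p·q + 36·p·r + 192·q + 144·r + 264·q²·r + 144·q·r² - 66·p·q·r - 36·p·r² - 144·r² + 96·q³ - 24·p·q²    [combine like terms]

-288·q² - 408·q·r + 48·p·q + 36·p·r + 192·q + 144·r + 264·q²·r + 144·q·r² - 66·p·q·r - 36·p·r² - 144·r² + 96·q³ - 24·p·q²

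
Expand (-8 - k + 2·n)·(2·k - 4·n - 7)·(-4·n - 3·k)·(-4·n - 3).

96·k·n^2 + 726·k·n - 60·k^2·n - 81·k^2 + 192·n^3 + 1112·n^2 + 672·n + 504·k + 64·k^2·n^2 - 24·k^3·n - 18·k^3 + 32·k·n^3 - 128·n^4

(-8 - k + 2·n)·(2·k - 4·n - 7)·(-4·n - 3·k)·(-4·n - 3)
= (-16·k + 32·n + 56 - 2·k^2 + 4·k·n + 7·k + 4·k·n - 8·n^2 - 14·n)·(-4·n - 3·k)·(-4·n - 3)    [distributive law]
= (-9·k + 18·n + 56 - 2·k^2 + 8·k·n - 8·n^2)·(-4·n - 3·k)·(-4·n - 3)    [combine like terms]
= (36·k·n + 27·k^2 - 72·n^2 - 54·k·n - 224·n - 168·k + 8·k^2·n + 6·k^3 - 32·k·n^2 - 24·k^2·n + 32·n^3 + 24·k·n^2)·(-4·n - 3)    [distributive law]
= (-18·k·n + 27·k^2 - 72·n^2 - 224·n - 168·k - 16·k^2·n + 6·k^3 - 8·k·n^2 + 32·n^3)·(-4·n - 3)    [combine like terms]
= 72·k·n^2 + 54·k·n - 108·k^2·n - 81·k^2 + 288·n^3 + 216·n^2 + 896·n^2 + 672·n + 672·k·n + 504·k + 64·k^2·n^2 + 48·k^2·n - 24·k^3·n - 18·k^3 + 32·k·n^3 + 24·k·n^2 - 128·n^4 - 96·n^3    [distributive law]
= 96·k·n^2 + 726·k·n - 60·k^2·n - 81·k^2 + 192·n^3 + 1112·n^2 + 672·n + 504·k + 64·k^2·n^2 - 24·k^3·n - 18·k^3 + 32·k·n^3 - 128·n^4    [combine like terms]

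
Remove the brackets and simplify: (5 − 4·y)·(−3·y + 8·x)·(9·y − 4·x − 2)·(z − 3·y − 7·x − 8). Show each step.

−159·y^2·z − 387·y^3 + 2349·x·y^2 + 1182·y^2 + 484·x·y·z − 3932·x^2·y − 3842·x·y + 30·y·z − 240·y − 160·x^2·z + 1120·x^3 + 1840·x^2 − 80·x·z + 640·x + 108·y^3·z − 324·y^4 + 252·x·y^3 − 336·x·y^2·z + 1968·x^2·y^2 + 128·x^2·y·z − 896·x^3·y

(5 − 4·y)·(−3·y + 8·x)·(9·y − 4·x − 2)·(z − 3·y − 7·x − 8)
= (−15·y + 40·x + 12·y^2 − 32·x·y)·(9·y − 4·x − 2)·(z − 3·y − 7·x − 8)    [distributive law]
= (−135·y^2 + 60·x·y + 30·y + 360·x·y − 160·x^2 − 80·x + 108·y^3 − 48·x·y^2 − 24·y^2 − 288·x·y^2 + 128·x^2·y + 64·x·y)·(z − 3·y − 7·x − 8)    [distributive law]
= (−159·y^2 + 484·x·y + 30·y − 160·x^2 − 80·x + 108·y^3 − 336·x·y^2 + 128·x^2·y)·(z − 3·y − 7·x − 8)    [combine like terms]
= −159·y^2·z + 477·y^3 + 1113·x·y^2 + 1272·y^2 + 484·x·y·z − 1452·x·y^2 − 3388·x^2·y − 3872·x·y + 30·y·z − 90·y^2 − 210·x·y − 240·y − 160·x^2·z + 480·x^2·y + 1120·x^3 + 1280·x^2 − 80·x·z + 240·x·y + 560·x^2 + 640·x + 108·y^3·z − 324·y^4 − 756·x·y^3 − 864·y^3 − 336·x·y^2·z + 1008·x·y^3 + 2352·x^2·y^2 + 2688·x·y^2 + 128·x^2·y·z − 384·x^2·y^2 − 896·x^3·y − 1024·x^2·y    [distributive law]
= −159·y^2·z − 387·y^3 + 2349·x·y^2 + 1182·y^2 + 484·x·y·z − 3932·x^2·y − 3842·x·y + 30·y·z − 240·y − 160·x^2·z + 1120·x^3 + 1840·x^2 − 80·x·z + 640·x + 108·y^3·z − 324·y^4 + 252·x·y^3 − 336·x·y^2·z + 1968·x^2·y^2 + 128·x^2·y·z − 896·x^3·y    [combine like terms]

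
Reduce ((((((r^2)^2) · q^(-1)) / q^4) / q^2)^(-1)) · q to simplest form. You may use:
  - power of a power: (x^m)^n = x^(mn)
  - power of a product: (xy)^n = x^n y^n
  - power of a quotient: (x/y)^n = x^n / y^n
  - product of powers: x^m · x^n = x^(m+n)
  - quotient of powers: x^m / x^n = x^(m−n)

((((((r^2)^2) · q^(-1)) / q^4) / q^2)^(-1)) · q
= ((((((r^2)^2) · q^(-1)) / q^4)^(-1)) / ((q^2)^(-1))) · q    [power of a quotient]
= ((((((r^2)^2) · q^(-1))^(-1)) / ((q^4)^(-1))) / ((q^2)^(-1))) · q    [power of a quotient]
= ((((((r^2)^2)^(-1)) · ((q^(-1))^(-1))) / ((q^4)^(-1))) / ((q^2)^(-1))) · q    [power of a product]
= (((((r^2)^(-2)) · ((q^(-1))^(-1))) / ((q^4)^(-1))) / ((q^2)^(-1))) · q    [power of a power]
= (((r^(-4) · ((q^(-1))^(-1))) / ((q^4)^(-1))) / ((q^2)^(-1))) · q    [power of a power]
= (((r^(-4) · q) / ((q^4)^(-1))) / ((q^2)^(-1))) · q    [power of a power]
= (((r^(-4) · q) / q^(-4)) / ((q^2)^(-1))) · q    [power of a power]
= (((r^(-4) · q) / q^(-4)) / q^(-2)) · q    [power of a power]
= q^8r^(-4)    [quotient of powers; product of powers]

q^8r^(-4)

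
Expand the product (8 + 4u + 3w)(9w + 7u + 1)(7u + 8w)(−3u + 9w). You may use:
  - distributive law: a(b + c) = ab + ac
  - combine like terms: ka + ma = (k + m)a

(8 + 4u + 3w)(9w + 7u + 1)(7u + 8w)(−3u + 9w)
= (72w + 56u + 8 + 36uw + 28u² + 4u + 27w² + 21uw + 3w)(7u + 8w)(−3u + 9w)    [distributive law]
= (75w + 60u + 8 + 57uw + 28u² + 27w²)(7u + 8w)(−3u + 9w)    [combine like terms]
= (525uw + 600w² + 420u² + 480uw + 56u + 64w + 399u²w + 456uw² + 196u³ + 224u²w + 189uw² + 216w³)(−3u + 9w)    [distributive law]
= (1005uw + 600w² + 420u² + 56u + 64w + 623u²w + 645uw² + 196u³ + 216w³)(−3u + 9w)    [combine like terms]
= −3015u²w + 9045uw² − 1800uw² + 5400w³ − 1260u³ + 3780u²w − 168u² + 504uw − 192uw + 576w² − 1869u³w + 5607u²w² − 1935u²w² + 5805uw³ − 588u⁴ + 1764u³w − 648uw³ + 1944w⁴    [distributive law]
= 765u²w + 7245uw² + 5400w³ − 1260u³ − 168u² + 312uw + 576w² − 105u³w + 3672u²w² + 5157uw³ − 588u⁴ + 1944w⁴    [combine like terms]

765u²w + 7245uw² + 5400w³ − 1260u³ − 168u² + 312uw + 576w² − 105u³w + 3672u²w² + 5157uw³ − 588u⁴ + 1944w⁴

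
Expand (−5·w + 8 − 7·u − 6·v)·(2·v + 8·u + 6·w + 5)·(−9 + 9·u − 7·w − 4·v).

420·v·w + 348·u·v·w + 442·v·w^2 + 268·v^2·w + 742·u·w − 346·u^2·w + 304·u·w^2 + 109·w^2 + 210·w^3 − 487·w − 34·v + 316·u·v + 164·v^2 + 99·u + 765·u^2 − 360 − 334·u^2·v + 140·u·v^2 − 504·u^3 + 48·v^3

(−5·w + 8 − 7·u − 6·v)·(2·v + 8·u + 6·w + 5)·(−9 + 9·u − 7·w − 4·v)
= (−10·v·w − 40·u·w − 30·w^2 − 25·w + 16·v + 64·u + 48·w + 40 − 14·u·v − 56·u^2 − 42·u·w − 35·u − 12·v^2 − 48·u·v − 36·v·w − 30·v)·(−9 + 9·u − 7·w − 4·v)    [distributive law]
= (−46·v·w − 82·u·w − 30·w^2 + 23·w − 14·v + 29·u + 40 − 62·u·v − 56·u^2 − 12·v^2)·(−9 + 9·u − 7·w − 4·v)    [combine like terms]
= 414·v·w − 414·u·v·w + 322·v·w^2 + 184·v^2·w + 738·u·w − 738·u^2·w + 574·u·w^2 + 328·u·v·w + 270·w^2 − 270·u·w^2 + 210·w^3 + 120·v·w^2 − 207·w + 207·u·w − 161·w^2 − 92·v·w + 126·v − 126·u·v + 98·v·w + 56·v^2 − 261·u + 261·u^2 − 203·u·w − 116·u·v − 360 + 360·u − 280·w − 160·v + 558·u·v − 558·u^2·v + 434·u·v·w + 248·u·v^2 + 504·u^2 − 504·u^3 + 392·u^2·w + 224·u^2·v + 108·v^2 − 108·u·v^2 + 84·v^2·w + 48·v^3    [distributive law]
= 420·v·w + 348·u·v·w + 442·v·w^2 + 268·v^2·w + 742·u·w − 346·u^2·w + 304·u·w^2 + 109·w^2 + 210·w^3 − 487·w − 34·v + 316·u·v + 164·v^2 + 99·u + 765·u^2 − 360 − 334·u^2·v + 140·u·v^2 − 504·u^3 + 48·v^3    [combine like terms]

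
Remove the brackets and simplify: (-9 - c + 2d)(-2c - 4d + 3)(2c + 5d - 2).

(-9 - c + 2d)(-2c - 4d + 3)(2c + 5d - 2)
= (18c + 36d - 27 + 2c^2 + 4cd - 3c - 4cd - 8d^2 + 6d)(2c + 5d - 2)    [distributive law]
= (15c + 42d - 27 + 2c^2 - 8d^2)(2c + 5d - 2)    [combine like terms]
= 30c^2 + 75cd - 30c + 84cd + 210d^2 - 84d - 54c - 135d + 54 + 4c^3 + 10c^2d - 4c^2 - 16cd^2 - 40d^3 + 16d^2    [distributive law]
= 26c^2 + 159cd - 84c + 226d^2 - 219d + 54 + 4c^3 + 10c^2d - 16cd^2 - 40d^3    [combine like terms]

26c^2 + 159cd - 84c + 226d^2 - 219d + 54 + 4c^3 + 10c^2d - 16cd^2 - 40d^3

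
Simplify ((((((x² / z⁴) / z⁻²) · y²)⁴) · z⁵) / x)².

((((((x² / z⁴) / z⁻²) · y²)⁴) · z⁵) / x)²
= ((((((x² / z⁴) / z⁻²) · y²)⁴) · z⁵)²) / (x²)    [power of a quotient]
= ((((((x² / z⁴) / z⁻²) · y²)⁴)²) · ((z⁵)²)) / (x²)    [power of a product]
= (((((x² / z⁴) / z⁻²) · y²)⁸) · ((z⁵)²)) / (x²)    [power of a power]
= (((((x² / z⁴) / z⁻²)⁸) · ((y²)⁸)) · ((z⁵)²)) / (x²)    [power of a product]
= (((((x² / z⁴)⁸) / ((z⁻²)⁸)) · ((y²)⁸)) · ((z⁵)²)) / (x²)    [power of a quotient]
= ((((((x²)⁸) / ((z⁴)⁸)) / ((z⁻²)⁸)) · ((y²)⁸)) · ((z⁵)²)) / (x²)    [power of a quotient]
= ((((x¹⁶ / ((z⁴)⁸)) / ((z⁻²)⁸)) · ((y²)⁸)) · ((z⁵)²)) / (x²)    [power of a power]
= ((((x¹⁶ / z³²) / ((z⁻²)⁸)) · ((y²)⁸)) · ((z⁵)²)) / (x²)    [power of a power]
= ((((x¹⁶ / z³²) / z⁻¹⁶) · ((y²)⁸)) · ((z⁵)²)) / (x²)    [power of a power]
= ((((x¹⁶ / z³²) / z⁻¹⁶) · y¹⁶) · ((z⁵)²)) / (x²)    [power of a power]
= ((((x¹⁶ / z³²) / z⁻¹⁶) · y¹⁶) · z¹⁰) / (x²)    [power of a power]
= x¹⁴·y¹⁶·z⁻⁶    [quotient of powers; product of powers]

x¹⁴·y¹⁶·z⁻⁶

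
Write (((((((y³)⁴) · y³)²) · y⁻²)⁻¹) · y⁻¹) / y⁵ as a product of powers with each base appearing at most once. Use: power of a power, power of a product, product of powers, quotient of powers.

(((((((y³)⁴) · y³)²) · y⁻²)⁻¹) · y⁻¹) / y⁵
= (((((((y³)⁴) · y³)²)⁻¹) · ((y⁻²)⁻¹)) · y⁻¹) / y⁵    [power of a product]
= ((((((y³)⁴) · y³)⁻²) · ((y⁻²)⁻¹)) · y⁻¹) / y⁵    [power of a power]
= ((((((y³)⁴)⁻²) · ((y³)⁻²)) · ((y⁻²)⁻¹)) · y⁻¹) / y⁵    [power of a product]
= (((((y³)⁻⁸) · ((y³)⁻²)) · ((y⁻²)⁻¹)) · y⁻¹) / y⁵    [power of a power]
= (((y⁻²⁴ · ((y³)⁻²)) · ((y⁻²)⁻¹)) · y⁻¹) / y⁵    [power of a power]
= (((y⁻²⁴ · y⁻⁶) · ((y⁻²)⁻¹)) · y⁻¹) / y⁵    [power of a power]
= ((y⁻³⁰ · ((y⁻²)⁻¹)) · y⁻¹) / y⁵    [product of powers]
= ((y⁻³⁰ · y²) · y⁻¹) / y⁵    [power of a power]
= (y⁻²⁸ · y⁻¹) / y⁵    [product of powers]
= y⁻²⁹ / y⁵    [product of powers]
= y⁻³⁴    [quotient of powers]

y⁻³⁴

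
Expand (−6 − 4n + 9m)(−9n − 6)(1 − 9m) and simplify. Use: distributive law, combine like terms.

78n − 783mn + 36 − 378m + 36n² − 324mn² + 729m²n + 486m²

(−6 − 4n + 9m)(−9n − 6)(1 − 9m)
= (54n + 36 + 36n² + 24n − 81mn − 54m)(1 − 9m)    [distributive law]
= (78n + 36 + 36n² − 81mn − 54m)(1 − 9m)    [combine like terms]
= 78n − 702mn + 36 − 324m + 36n² − 324mn² − 81mn + 729m²n − 54m + 486m²    [distributive law]
= 78n − 783mn + 36 − 378m + 36n² − 324mn² + 729m²n + 486m²    [combine like terms]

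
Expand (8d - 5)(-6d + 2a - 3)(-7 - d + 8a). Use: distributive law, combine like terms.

(8d - 5)(-6d + 2a - 3)(-7 - d + 8a)
= (-48d^2 + 16ad - 24d + 30d - 10a + 15)(-7 - d + 8a)    [distributive law]
= (-48d^2 + 16ad + 6d - 10a + 15)(-7 - d + 8a)    [combine like terms]
= 336d^2 + 48d^3 - 384ad^2 - 112ad - 16ad^2 + 128a^2d - 42d - 6d^2 + 48ad + 70a + 10ad - 80a^2 - 105 - 15d + 120a    [distributive law]
= 330d^2 + 48d^3 - 400ad^2 - 54ad + 128a^2d - 57d + 190a - 80a^2 - 105    [combine like terms]

330d^2 + 48d^3 - 400ad^2 - 54ad + 128a^2d - 57d + 190a - 80a^2 - 105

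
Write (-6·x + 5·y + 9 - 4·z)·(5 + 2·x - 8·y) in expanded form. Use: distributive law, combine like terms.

(-6·x + 5·y + 9 - 4·z)·(5 + 2·x - 8·y)
= -30·x - 12·x^2 + 48·x·y + 25·y + 10·x·y - 40·y^2 + 45 + 18·x - 72·y - 20·z - 8·x·z + 32·y·z    [distributive law]
= -12·x - 12·x^2 + 58·x·y - 47·y - 40·y^2 + 45 - 20·z - 8·x·z + 32·y·z    [combine like terms]

-12·x - 12·x^2 + 58·x·y - 47·y - 40·y^2 + 45 - 20·z - 8·x·z + 32·y·z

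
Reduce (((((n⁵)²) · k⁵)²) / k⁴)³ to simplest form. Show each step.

k¹⁸n⁶⁰

(((((n⁵)²) · k⁵)²) / k⁴)³
= (((((n⁵)²) · k⁵)²)³) / ((k⁴)³)    [power of a quotient]
= ((((n⁵)²) · k⁵)⁶) / ((k⁴)³)    [power of a power]
= ((((n⁵)²)⁶) · ((k⁵)⁶)) / ((k⁴)³)    [power of a product]
= (((n⁵)¹²) · ((k⁵)⁶)) / ((k⁴)³)    [power of a power]
= (n⁶⁰ · ((k⁵)⁶)) / ((k⁴)³)    [power of a power]
= (n⁶⁰ · k³⁰) / ((k⁴)³)    [power of a power]
= (n⁶⁰ · k³⁰) / k¹²    [power of a power]
= k¹⁸n⁶⁰    [quotient of powers]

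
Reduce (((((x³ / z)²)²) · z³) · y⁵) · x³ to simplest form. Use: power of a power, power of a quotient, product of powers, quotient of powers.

(((((x³ / z)²)²) · z³) · y⁵) · x³
= ((((x³ / z)⁴) · z³) · y⁵) · x³    [power of a power]
= (((((x³)⁴) / (z⁴)) · z³) · y⁵) · x³    [power of a quotient]
= (((x¹² / (z⁴)) · z³) · y⁵) · x³    [power of a power]
= x¹⁵y⁵z⁻¹    [quotient of powers; product of powers]

x¹⁵y⁵z⁻¹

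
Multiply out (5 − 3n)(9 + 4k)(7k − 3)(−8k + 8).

(5 − 3n)(9 + 4k)(7k − 3)(−8k + 8)
= (45 + 20k − 27n − 12kn)(7k − 3)(−8k + 8)    [distributive law]
= (315k − 135 + 140k^2 − 60k − 189kn + 81n − 84k^2n + 36kn)(−8k + 8)    [distributive law]
= (255k − 135 + 140k^2 − 153kn + 81n − 84k^2n)(−8k + 8)    [combine like terms]
= −2040k^2 + 2040k + 1080k − 1080 − 1120k^3 + 1120k^2 + 1224k^2n − 1224kn − 648kn + 648n + 672k^3n − 672k^2n    [distributive law]
= −920k^2 + 3120k − 1080 − 1120k^3 + 552k^2n − 1872kn + 648n + 672k^3n    [combine like terms]

−920k^2 + 3120k − 1080 − 1120k^3 + 552k^2n − 1872kn + 648n + 672k^3n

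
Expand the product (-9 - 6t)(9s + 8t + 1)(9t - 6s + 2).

(-9 - 6t)(9s + 8t + 1)(9t - 6s + 2)
= (-81s - 72t - 9 - 54st - 48t^2 - 6t)(9t - 6s + 2)    [distributive law]
= (-81s - 78t - 9 - 54st - 48t^2)(9t - 6s + 2)    [combine like terms]
= -729st + 486s^2 - 162s - 702t^2 + 468st - 156t - 81t + 54s - 18 - 486st^2 + 324s^2t - 108st - 432t^3 + 288st^2 - 96t^2    [distributive law]
= -369st + 486s^2 - 108s - 798t^2 - 237t - 18 - 198st^2 + 324s^2t - 432t^3    [combine like terms]

-369st + 486s^2 - 108s - 798t^2 - 237t - 18 - 198st^2 + 324s^2t - 432t^3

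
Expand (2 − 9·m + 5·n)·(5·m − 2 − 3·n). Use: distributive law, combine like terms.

(2 − 9·m + 5·n)·(5·m − 2 − 3·n)
= 10·m − 4 − 6·n − 45·m² + 18·m + 27·m·n + 25·m·n − 10·n − 15·n²    [distributive law]
= 28·m − 4 − 16·n − 45·m² + 52·m·n − 15·n²    [combine like terms]

28·m − 4 − 16·n − 45·m² + 52·m·n − 15·n²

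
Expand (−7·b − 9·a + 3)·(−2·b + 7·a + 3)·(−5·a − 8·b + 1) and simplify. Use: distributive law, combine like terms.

178·a·b^2 − 112·b^3 + 230·b^2 + 659·a^2·b + 152·a·b − 99·b + 315·a^3 − 33·a^2 − 51·a + 9

(−7·b − 9·a + 3)·(−2·b + 7·a + 3)·(−5·a − 8·b + 1)
= (14·b^2 − 49·a·b − 21·b + 18·a·b − 63·a^2 − 27·a − 6·b + 21·a + 9)·(−5·a − 8·b + 1)    [distributive law]
= (14·b^2 − 31·a·b − 27·b − 63·a^2 − 6·a + 9)·(−5·a − 8·b + 1)    [combine like terms]
= −70·a·b^2 − 112·b^3 + 14·b^2 + 155·a^2·b + 248·a·b^2 − 31·a·b + 135·a·b + 216·b^2 − 27·b + 315·a^3 + 504·a^2·b − 63·a^2 + 30·a^2 + 48·a·b − 6·a − 45·a − 72·b + 9    [distributive law]
= 178·a·b^2 − 112·b^3 + 230·b^2 + 659·a^2·b + 152·a·b − 99·b + 315·a^3 − 33·a^2 − 51·a + 9    [combine like terms]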